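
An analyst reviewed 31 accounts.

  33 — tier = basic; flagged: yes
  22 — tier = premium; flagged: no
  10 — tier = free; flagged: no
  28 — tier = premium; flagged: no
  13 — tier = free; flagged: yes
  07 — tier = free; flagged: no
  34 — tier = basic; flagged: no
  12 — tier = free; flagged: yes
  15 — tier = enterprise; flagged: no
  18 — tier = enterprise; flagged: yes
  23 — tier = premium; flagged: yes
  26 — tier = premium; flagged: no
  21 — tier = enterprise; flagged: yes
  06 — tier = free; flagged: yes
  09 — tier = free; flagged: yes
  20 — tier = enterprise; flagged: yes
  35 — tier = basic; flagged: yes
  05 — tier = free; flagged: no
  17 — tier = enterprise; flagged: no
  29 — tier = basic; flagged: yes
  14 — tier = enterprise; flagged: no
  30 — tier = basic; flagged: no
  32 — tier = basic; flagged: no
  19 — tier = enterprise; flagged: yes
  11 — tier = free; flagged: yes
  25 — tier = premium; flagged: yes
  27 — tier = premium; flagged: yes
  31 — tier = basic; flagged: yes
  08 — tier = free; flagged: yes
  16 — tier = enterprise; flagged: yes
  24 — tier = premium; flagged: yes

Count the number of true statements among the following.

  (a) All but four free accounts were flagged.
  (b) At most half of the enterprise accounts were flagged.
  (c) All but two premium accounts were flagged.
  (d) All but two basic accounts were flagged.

0

(a) free: |A| = 9, |A ∩ B| = 6; needs |A ∖ B| = 4 — false.
(b) enterprise: |A| = 8, |A ∩ B| = 5; needs |A ∩ B| ≤ |A ∖ B| — false.
(c) premium: |A| = 7, |A ∩ B| = 4; needs |A ∖ B| = 2 — false.
(d) basic: |A| = 7, |A ∩ B| = 4; needs |A ∖ B| = 2 — false.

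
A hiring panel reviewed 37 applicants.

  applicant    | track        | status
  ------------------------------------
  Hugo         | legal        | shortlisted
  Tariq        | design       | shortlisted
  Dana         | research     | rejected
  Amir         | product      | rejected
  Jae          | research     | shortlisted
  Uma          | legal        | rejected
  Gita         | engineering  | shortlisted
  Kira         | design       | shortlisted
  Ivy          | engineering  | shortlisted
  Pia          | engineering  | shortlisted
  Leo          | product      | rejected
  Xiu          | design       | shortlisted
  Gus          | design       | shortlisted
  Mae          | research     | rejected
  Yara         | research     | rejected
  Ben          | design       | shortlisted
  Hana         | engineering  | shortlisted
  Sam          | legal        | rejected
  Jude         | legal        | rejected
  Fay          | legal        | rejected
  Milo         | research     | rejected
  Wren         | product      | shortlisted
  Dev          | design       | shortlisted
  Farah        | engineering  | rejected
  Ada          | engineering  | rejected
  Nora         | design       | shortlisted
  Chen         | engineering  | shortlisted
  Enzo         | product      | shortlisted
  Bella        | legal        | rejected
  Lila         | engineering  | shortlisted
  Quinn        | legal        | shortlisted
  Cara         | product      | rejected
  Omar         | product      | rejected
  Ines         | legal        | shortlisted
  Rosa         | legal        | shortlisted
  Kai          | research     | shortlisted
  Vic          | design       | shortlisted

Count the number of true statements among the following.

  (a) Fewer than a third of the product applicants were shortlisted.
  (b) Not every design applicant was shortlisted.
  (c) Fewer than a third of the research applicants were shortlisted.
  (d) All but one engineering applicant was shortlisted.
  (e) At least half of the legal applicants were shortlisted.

(a) product: |A| = 6, |A ∩ B| = 2; needs |A ∩ B| / |A| < 1/3 — false.
(b) design: |A| = 8, |A ∩ B| = 8; needs A ⊄ B (|A ∖ B| ≥ 1) — false.
(c) research: |A| = 6, |A ∩ B| = 2; needs |A ∩ B| / |A| < 1/3 — false.
(d) engineering: |A| = 8, |A ∩ B| = 6; needs |A ∖ B| = 1 — false.
(e) legal: |A| = 9, |A ∩ B| = 4; needs |A ∩ B| ≥ |A ∖ B| — false.

0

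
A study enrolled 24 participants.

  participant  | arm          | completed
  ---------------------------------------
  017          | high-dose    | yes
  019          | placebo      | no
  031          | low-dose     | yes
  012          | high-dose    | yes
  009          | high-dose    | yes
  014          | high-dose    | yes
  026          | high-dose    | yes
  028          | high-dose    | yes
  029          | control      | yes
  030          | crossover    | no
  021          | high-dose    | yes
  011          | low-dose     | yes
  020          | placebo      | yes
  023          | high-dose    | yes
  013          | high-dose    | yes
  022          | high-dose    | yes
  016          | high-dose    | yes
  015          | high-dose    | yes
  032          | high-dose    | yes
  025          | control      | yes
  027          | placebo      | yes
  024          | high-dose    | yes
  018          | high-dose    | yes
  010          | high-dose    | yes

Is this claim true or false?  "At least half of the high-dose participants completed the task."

True

'At least half of the high-dose participants completed the task' holds iff |A ∩ B| ≥ |A ∖ B|.
|A| = 16, |A ∩ B| = 16, |A ∖ B| = 0.
16 > 0, so the statement is true.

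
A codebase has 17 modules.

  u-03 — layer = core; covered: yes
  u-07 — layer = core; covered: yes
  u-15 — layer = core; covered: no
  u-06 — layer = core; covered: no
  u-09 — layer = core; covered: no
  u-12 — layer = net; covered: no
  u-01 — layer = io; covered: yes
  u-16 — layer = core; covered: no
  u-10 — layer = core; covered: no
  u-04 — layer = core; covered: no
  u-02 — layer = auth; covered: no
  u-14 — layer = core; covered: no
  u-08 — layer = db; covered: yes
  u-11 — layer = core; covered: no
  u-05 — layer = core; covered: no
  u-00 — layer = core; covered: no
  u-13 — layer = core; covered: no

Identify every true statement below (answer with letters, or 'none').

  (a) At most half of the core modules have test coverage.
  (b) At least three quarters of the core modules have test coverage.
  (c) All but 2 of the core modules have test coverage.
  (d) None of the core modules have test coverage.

|A| = 13, |A ∩ B| = 2, |A ∖ B| = 11.
(a) |A ∩ B| ≤ |A ∖ B|: holds.
(b) |A ∩ B| / |A| ≥ 3/4: fails.
(c) |A ∖ B| = 2: fails.
(d) A ∩ B = ∅ (|A ∩ B| = 0): fails.

(a)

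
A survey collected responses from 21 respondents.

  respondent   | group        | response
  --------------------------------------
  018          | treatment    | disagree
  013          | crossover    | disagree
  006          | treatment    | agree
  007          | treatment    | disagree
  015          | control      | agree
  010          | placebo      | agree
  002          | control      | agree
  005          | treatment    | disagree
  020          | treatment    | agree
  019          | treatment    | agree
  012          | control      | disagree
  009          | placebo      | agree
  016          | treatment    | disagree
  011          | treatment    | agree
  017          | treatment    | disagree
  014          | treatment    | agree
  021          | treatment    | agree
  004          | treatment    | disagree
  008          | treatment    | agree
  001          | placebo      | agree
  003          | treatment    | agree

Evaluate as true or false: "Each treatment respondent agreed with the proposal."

False

Truth condition: A ⊆ B, i.e. every element of A is in B (|A ∖ B| = 0).
A (the restrictor) = {018, 006, 007, 005, 020, 019, 016, 011, 017, 014, 021, 004, 008, 003}, |A| = 14.
A ∖ B = {018, 007, 005, 016, 017, 004}, so |A ∖ B| = 6.
So the statement is false.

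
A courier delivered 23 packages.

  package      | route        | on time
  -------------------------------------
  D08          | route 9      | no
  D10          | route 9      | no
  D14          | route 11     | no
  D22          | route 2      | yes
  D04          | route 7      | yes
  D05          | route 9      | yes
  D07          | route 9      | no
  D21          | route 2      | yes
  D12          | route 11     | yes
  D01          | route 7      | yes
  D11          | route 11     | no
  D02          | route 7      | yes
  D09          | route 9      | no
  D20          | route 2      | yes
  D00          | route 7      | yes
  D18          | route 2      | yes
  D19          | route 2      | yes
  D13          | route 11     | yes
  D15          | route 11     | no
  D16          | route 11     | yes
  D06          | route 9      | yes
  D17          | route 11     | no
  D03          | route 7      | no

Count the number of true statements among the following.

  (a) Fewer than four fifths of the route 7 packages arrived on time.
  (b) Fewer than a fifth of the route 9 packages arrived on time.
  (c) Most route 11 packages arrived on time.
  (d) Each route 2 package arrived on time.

1

(a) route 7: |A| = 5, |A ∩ B| = 4; needs |A ∩ B| / |A| < 4/5 — false.
(b) route 9: |A| = 6, |A ∩ B| = 2; needs |A ∩ B| / |A| < 1/5 — false.
(c) route 11: |A| = 7, |A ∩ B| = 3; needs |A ∩ B| > |A ∖ B| — false.
(d) route 2: |A| = 5, |A ∩ B| = 5; needs A ⊆ B, i.e. every element of A is in B (|A ∖ B| = 0) — true.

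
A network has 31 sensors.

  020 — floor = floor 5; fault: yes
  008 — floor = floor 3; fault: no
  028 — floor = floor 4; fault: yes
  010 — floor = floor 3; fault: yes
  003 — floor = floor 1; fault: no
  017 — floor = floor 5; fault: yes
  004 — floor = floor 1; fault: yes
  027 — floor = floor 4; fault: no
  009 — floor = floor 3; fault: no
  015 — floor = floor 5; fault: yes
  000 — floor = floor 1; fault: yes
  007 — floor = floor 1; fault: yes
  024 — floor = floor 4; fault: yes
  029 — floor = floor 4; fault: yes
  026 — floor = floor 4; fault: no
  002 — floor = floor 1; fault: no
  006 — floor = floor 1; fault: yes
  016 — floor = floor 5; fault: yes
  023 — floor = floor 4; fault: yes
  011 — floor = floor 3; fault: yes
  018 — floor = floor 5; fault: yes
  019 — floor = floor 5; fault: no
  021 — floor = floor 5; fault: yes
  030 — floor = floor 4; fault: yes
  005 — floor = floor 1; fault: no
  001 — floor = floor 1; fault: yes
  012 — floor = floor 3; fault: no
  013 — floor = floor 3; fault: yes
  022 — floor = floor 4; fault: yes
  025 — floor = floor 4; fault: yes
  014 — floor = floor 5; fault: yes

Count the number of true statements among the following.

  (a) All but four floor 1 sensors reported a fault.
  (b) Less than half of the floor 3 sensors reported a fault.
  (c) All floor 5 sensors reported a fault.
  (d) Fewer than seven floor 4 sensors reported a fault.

0

(a) floor 1: |A| = 8, |A ∩ B| = 5; needs |A ∖ B| = 4 — false.
(b) floor 3: |A| = 6, |A ∩ B| = 3; needs |A ∩ B| < |A ∖ B| — false.
(c) floor 5: |A| = 8, |A ∩ B| = 7; needs A ⊆ B, i.e. every element of A is in B (|A ∖ B| = 0) — false.
(d) floor 4: |A| = 9, |A ∩ B| = 7; needs |A ∩ B| < 7 — false.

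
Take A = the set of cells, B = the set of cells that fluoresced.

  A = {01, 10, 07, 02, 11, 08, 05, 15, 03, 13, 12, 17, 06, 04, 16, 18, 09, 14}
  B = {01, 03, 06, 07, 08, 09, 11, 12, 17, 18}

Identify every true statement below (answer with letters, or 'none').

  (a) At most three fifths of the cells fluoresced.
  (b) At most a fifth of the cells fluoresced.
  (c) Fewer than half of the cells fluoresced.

(a)

|A| = 18, |A ∩ B| = 10, |A ∖ B| = 8.
(a) |A ∩ B| / |A| ≤ 3/5: holds.
(b) |A ∩ B| / |A| ≤ 1/5: fails.
(c) |A ∩ B| < |A ∖ B|: fails.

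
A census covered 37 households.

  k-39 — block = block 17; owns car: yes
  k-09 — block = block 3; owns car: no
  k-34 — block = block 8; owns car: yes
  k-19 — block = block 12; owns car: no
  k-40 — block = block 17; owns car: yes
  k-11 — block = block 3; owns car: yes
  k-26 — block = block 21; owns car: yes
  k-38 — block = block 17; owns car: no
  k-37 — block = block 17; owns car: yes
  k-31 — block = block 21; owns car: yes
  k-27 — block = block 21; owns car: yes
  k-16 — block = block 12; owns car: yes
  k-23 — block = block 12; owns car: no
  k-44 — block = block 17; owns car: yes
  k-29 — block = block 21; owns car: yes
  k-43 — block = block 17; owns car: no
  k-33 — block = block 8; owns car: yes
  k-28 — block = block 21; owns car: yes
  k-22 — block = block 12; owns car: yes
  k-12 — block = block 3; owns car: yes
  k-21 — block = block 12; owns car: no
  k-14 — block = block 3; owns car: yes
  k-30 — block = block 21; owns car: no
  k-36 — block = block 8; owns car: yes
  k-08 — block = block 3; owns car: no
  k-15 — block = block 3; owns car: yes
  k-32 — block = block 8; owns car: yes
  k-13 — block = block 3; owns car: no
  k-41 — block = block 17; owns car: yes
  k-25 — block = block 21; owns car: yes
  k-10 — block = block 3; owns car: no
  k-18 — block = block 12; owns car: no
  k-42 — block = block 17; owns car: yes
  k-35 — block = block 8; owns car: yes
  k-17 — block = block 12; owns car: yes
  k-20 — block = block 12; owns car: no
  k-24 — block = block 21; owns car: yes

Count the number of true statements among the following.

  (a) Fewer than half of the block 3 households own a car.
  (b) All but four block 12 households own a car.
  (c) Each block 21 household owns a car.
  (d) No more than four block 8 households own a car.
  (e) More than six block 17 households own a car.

(a) block 3: |A| = 8, |A ∩ B| = 4; needs |A ∩ B| < |A ∖ B| — false.
(b) block 12: |A| = 8, |A ∩ B| = 3; needs |A ∖ B| = 4 — false.
(c) block 21: |A| = 8, |A ∩ B| = 7; needs A ⊆ B, i.e. every element of A is in B (|A ∖ B| = 0) — false.
(d) block 8: |A| = 5, |A ∩ B| = 5; needs |A ∩ B| ≤ 4 — false.
(e) block 17: |A| = 8, |A ∩ B| = 6; needs |A ∩ B| > 6 — false.

0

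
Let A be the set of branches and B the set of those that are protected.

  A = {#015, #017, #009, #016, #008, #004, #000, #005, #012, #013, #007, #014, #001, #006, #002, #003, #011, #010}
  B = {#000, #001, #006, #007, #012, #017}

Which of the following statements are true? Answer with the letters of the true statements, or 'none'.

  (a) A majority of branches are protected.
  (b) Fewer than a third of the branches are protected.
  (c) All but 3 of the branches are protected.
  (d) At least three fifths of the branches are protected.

none

|A| = 18, |A ∩ B| = 6, |A ∖ B| = 12.
(a) |A ∩ B| > |A ∖ B|: fails.
(b) |A ∩ B| / |A| < 1/3: fails.
(c) |A ∖ B| = 3: fails.
(d) |A ∩ B| / |A| ≥ 3/5: fails.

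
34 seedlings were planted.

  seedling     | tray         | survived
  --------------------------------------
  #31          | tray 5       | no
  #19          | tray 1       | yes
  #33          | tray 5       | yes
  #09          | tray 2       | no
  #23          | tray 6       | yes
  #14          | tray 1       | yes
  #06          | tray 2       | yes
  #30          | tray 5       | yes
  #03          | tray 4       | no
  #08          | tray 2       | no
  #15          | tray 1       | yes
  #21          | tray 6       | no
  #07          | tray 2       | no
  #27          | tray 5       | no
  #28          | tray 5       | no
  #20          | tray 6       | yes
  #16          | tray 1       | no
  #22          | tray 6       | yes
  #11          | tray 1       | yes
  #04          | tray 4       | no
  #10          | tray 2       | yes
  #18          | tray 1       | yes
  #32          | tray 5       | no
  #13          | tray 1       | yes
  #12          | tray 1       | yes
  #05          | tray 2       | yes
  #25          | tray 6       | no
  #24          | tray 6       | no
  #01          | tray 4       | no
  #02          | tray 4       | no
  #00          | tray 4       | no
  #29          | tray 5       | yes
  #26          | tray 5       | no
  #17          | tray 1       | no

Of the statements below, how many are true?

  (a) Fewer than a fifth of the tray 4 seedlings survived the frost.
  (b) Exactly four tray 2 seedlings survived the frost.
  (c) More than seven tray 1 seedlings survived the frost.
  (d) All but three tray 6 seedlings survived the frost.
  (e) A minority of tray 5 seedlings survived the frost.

3

(a) tray 4: |A| = 5, |A ∩ B| = 0; needs |A ∩ B| / |A| < 1/5 — true.
(b) tray 2: |A| = 6, |A ∩ B| = 3; needs |A ∩ B| = 4 — false.
(c) tray 1: |A| = 9, |A ∩ B| = 7; needs |A ∩ B| > 7 — false.
(d) tray 6: |A| = 6, |A ∩ B| = 3; needs |A ∖ B| = 3 — true.
(e) tray 5: |A| = 8, |A ∩ B| = 3; needs |A ∩ B| < |A ∖ B| — true.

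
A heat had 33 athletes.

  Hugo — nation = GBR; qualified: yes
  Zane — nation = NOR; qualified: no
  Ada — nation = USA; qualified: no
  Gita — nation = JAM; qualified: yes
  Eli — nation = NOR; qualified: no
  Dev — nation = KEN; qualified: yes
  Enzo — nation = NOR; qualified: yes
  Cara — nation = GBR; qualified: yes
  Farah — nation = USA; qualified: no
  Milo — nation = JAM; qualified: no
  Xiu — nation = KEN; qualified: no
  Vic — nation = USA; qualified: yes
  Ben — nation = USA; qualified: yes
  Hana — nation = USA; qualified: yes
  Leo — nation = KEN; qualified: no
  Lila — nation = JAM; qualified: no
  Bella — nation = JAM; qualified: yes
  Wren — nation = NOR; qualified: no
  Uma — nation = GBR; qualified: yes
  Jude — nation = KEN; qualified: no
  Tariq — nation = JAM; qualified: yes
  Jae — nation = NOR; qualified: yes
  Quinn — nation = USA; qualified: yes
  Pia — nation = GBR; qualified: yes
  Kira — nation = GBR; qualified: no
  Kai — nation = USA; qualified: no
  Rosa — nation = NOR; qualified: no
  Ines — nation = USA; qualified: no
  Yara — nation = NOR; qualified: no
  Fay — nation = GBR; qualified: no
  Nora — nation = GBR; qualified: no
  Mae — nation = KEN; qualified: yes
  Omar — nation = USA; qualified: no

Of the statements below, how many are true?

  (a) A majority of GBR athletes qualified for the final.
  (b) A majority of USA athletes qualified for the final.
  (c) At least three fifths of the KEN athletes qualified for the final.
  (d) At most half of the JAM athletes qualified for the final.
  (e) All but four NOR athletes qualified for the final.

1

(a) GBR: |A| = 7, |A ∩ B| = 4; needs |A ∩ B| > |A ∖ B| — true.
(b) USA: |A| = 9, |A ∩ B| = 4; needs |A ∩ B| > |A ∖ B| — false.
(c) KEN: |A| = 5, |A ∩ B| = 2; needs |A ∩ B| / |A| ≥ 3/5 — false.
(d) JAM: |A| = 5, |A ∩ B| = 3; needs |A ∩ B| ≤ |A ∖ B| — false.
(e) NOR: |A| = 7, |A ∩ B| = 2; needs |A ∖ B| = 4 — false.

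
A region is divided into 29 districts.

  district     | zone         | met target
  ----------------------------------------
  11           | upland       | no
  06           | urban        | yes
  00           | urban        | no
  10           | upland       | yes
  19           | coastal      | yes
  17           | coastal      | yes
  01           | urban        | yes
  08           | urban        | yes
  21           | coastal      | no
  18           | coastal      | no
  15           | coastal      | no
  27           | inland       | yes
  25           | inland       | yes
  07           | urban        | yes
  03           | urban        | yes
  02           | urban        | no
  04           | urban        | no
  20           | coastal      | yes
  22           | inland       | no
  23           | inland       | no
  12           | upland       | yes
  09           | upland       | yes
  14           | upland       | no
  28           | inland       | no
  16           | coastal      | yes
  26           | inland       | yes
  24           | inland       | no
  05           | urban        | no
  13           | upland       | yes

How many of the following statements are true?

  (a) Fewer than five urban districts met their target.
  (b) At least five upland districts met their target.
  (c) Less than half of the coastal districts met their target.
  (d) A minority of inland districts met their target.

1

(a) urban: |A| = 9, |A ∩ B| = 5; needs |A ∩ B| < 5 — false.
(b) upland: |A| = 6, |A ∩ B| = 4; needs |A ∩ B| ≥ 5 — false.
(c) coastal: |A| = 7, |A ∩ B| = 4; needs |A ∩ B| < |A ∖ B| — false.
(d) inland: |A| = 7, |A ∩ B| = 3; needs |A ∩ B| < |A ∖ B| — true.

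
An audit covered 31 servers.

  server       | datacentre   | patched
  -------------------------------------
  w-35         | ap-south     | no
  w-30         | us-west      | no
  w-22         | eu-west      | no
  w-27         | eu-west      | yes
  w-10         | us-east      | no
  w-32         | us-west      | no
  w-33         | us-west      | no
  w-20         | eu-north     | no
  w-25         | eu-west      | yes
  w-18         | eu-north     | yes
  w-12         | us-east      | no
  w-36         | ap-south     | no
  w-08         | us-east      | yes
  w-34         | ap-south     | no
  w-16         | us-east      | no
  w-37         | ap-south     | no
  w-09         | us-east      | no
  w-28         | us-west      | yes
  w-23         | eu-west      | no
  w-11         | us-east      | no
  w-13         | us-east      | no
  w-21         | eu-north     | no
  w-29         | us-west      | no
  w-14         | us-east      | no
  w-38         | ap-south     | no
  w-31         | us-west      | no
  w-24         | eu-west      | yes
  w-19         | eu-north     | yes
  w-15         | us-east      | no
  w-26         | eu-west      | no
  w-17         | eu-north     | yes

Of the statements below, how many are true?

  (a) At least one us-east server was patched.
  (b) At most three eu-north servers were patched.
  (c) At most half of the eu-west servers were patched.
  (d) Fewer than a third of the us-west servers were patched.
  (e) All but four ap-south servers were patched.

4

(a) us-east: |A| = 9, |A ∩ B| = 1; needs A ∩ B ≠ ∅ (|A ∩ B| ≥ 1) — true.
(b) eu-north: |A| = 5, |A ∩ B| = 3; needs |A ∩ B| ≤ 3 — true.
(c) eu-west: |A| = 6, |A ∩ B| = 3; needs |A ∩ B| ≤ |A ∖ B| — true.
(d) us-west: |A| = 6, |A ∩ B| = 1; needs |A ∩ B| / |A| < 1/3 — true.
(e) ap-south: |A| = 5, |A ∩ B| = 0; needs |A ∖ B| = 4 — false.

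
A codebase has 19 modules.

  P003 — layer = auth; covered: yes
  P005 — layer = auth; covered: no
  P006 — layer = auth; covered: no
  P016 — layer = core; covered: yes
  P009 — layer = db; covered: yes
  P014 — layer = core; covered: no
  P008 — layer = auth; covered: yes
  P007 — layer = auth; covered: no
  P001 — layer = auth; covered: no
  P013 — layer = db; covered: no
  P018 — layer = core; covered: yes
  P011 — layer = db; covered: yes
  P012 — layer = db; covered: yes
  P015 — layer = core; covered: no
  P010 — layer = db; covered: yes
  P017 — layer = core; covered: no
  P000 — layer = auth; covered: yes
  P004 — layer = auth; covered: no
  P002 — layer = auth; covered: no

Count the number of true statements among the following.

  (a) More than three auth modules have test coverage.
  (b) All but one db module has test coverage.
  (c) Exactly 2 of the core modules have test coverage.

2

(a) auth: |A| = 9, |A ∩ B| = 3; needs |A ∩ B| > 3 — false.
(b) db: |A| = 5, |A ∩ B| = 4; needs |A ∖ B| = 1 — true.
(c) core: |A| = 5, |A ∩ B| = 2; needs |A ∩ B| = 2 — true.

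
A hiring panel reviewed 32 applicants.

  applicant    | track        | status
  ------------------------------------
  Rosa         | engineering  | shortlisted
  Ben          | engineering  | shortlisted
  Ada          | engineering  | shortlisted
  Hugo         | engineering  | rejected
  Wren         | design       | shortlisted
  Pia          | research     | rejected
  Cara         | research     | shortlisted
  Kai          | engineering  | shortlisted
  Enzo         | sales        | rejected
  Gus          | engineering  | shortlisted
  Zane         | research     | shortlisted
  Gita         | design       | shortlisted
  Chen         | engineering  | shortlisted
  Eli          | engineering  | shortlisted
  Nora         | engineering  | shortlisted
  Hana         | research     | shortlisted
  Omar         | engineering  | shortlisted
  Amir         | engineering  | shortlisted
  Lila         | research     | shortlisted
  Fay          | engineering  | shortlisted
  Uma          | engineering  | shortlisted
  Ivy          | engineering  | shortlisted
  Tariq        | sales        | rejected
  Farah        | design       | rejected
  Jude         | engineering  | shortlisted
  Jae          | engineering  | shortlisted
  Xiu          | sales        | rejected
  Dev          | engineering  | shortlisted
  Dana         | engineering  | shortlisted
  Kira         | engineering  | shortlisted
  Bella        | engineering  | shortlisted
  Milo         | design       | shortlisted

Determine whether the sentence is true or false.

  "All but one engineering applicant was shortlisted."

True

The determiner here denotes the relation: |A ∖ B| = 1.
|A| = 20, |A ∩ B| = 19, |A ∖ B| = 1.
|A ∖ B| = 1, so the statement is true.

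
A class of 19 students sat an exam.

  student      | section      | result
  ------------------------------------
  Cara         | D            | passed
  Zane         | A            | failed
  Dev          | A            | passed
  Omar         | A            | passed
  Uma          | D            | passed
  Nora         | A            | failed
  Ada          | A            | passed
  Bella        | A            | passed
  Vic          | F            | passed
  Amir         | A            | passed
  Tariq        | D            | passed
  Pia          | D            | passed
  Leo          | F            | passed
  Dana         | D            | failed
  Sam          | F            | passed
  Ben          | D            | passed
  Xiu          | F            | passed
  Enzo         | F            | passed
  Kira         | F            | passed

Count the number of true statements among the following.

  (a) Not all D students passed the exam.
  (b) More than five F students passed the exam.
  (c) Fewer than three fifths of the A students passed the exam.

(a) D: |A| = 6, |A ∩ B| = 5; needs A ⊄ B (|A ∖ B| ≥ 1) — true.
(b) F: |A| = 6, |A ∩ B| = 6; needs |A ∩ B| > 5 — true.
(c) A: |A| = 7, |A ∩ B| = 5; needs |A ∩ B| / |A| < 3/5 — false.

2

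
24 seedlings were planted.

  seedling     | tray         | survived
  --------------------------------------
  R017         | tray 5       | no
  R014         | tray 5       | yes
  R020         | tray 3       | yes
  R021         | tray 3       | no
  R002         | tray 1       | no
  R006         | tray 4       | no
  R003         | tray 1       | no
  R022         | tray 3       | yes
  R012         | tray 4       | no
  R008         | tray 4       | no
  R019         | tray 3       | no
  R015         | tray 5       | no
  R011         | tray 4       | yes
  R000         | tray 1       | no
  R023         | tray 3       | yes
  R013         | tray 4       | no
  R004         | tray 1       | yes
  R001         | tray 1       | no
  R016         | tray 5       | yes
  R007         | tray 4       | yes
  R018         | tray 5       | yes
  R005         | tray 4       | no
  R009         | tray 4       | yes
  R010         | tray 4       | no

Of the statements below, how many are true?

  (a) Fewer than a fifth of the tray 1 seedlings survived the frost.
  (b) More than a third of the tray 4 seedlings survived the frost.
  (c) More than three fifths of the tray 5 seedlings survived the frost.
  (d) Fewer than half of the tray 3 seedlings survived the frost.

(a) tray 1: |A| = 5, |A ∩ B| = 1; needs |A ∩ B| / |A| < 1/5 — false.
(b) tray 4: |A| = 9, |A ∩ B| = 3; needs |A ∩ B| / |A| > 1/3 — false.
(c) tray 5: |A| = 5, |A ∩ B| = 3; needs |A ∩ B| / |A| > 3/5 — false.
(d) tray 3: |A| = 5, |A ∩ B| = 3; needs |A ∩ B| < |A ∖ B| — false.

0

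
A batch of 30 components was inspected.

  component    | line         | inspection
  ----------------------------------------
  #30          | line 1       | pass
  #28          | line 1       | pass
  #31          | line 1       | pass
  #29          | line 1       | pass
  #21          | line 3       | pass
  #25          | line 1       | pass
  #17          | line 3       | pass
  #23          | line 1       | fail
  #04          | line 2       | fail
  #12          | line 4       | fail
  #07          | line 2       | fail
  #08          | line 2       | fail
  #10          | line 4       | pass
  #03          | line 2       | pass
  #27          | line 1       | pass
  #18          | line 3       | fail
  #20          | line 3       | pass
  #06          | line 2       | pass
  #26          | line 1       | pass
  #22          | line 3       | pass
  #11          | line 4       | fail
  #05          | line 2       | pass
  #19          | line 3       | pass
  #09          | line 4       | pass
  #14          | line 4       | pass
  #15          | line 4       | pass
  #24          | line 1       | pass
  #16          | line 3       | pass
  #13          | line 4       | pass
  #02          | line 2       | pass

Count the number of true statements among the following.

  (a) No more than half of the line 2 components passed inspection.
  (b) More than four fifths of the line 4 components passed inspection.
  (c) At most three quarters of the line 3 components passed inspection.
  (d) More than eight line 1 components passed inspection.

(a) line 2: |A| = 7, |A ∩ B| = 4; needs |A ∩ B| ≤ |A ∖ B| — false.
(b) line 4: |A| = 7, |A ∩ B| = 5; needs |A ∩ B| / |A| > 4/5 — false.
(c) line 3: |A| = 7, |A ∩ B| = 6; needs |A ∩ B| / |A| ≤ 3/4 — false.
(d) line 1: |A| = 9, |A ∩ B| = 8; needs |A ∩ B| > 8 — false.

0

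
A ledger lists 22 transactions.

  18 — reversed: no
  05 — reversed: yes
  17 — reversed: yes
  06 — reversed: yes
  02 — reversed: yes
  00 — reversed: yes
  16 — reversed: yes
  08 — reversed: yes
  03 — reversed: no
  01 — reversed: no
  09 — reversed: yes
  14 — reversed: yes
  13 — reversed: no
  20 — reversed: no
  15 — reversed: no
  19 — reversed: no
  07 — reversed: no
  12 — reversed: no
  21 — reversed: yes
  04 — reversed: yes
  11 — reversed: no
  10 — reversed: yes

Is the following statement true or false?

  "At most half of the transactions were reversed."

False

Truth condition: |A ∩ B| ≤ |A ∖ B|.
|A| = 22, |A ∩ B| = 12, |A ∖ B| = 10.
12 > 10, so the statement is false.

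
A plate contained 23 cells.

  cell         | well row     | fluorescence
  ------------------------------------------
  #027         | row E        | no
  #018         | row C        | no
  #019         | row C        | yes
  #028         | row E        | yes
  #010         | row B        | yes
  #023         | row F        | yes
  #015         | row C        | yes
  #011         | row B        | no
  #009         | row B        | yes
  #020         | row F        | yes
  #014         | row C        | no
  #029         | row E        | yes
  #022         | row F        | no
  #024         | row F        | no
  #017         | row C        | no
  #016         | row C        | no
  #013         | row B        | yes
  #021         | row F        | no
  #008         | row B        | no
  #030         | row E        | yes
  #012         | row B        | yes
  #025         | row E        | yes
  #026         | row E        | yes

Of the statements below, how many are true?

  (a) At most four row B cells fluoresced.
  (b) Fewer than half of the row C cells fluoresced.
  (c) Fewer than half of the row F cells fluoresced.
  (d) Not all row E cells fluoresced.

4

(a) row B: |A| = 6, |A ∩ B| = 4; needs |A ∩ B| ≤ 4 — true.
(b) row C: |A| = 6, |A ∩ B| = 2; needs |A ∩ B| < |A ∖ B| — true.
(c) row F: |A| = 5, |A ∩ B| = 2; needs |A ∩ B| < |A ∖ B| — true.
(d) row E: |A| = 6, |A ∩ B| = 5; needs A ⊄ B (|A ∖ B| ≥ 1) — true.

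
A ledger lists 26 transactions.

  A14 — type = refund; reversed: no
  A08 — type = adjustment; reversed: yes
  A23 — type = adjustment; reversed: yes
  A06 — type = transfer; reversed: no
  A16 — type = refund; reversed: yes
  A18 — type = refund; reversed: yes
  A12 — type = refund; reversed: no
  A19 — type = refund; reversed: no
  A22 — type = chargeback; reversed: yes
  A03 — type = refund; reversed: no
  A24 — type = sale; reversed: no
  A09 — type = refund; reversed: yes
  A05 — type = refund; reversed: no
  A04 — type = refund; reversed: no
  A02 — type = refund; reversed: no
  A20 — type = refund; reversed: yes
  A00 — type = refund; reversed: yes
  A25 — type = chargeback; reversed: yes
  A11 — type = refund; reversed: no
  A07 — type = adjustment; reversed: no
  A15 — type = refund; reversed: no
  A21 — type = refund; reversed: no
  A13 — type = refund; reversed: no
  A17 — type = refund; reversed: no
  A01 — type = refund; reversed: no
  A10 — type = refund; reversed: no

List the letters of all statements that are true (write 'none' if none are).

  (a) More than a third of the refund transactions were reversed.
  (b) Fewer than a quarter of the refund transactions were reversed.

none

|A| = 19, |A ∩ B| = 5, |A ∖ B| = 14.
(a) |A ∩ B| / |A| > 1/3: fails.
(b) |A ∩ B| / |A| < 1/4: fails.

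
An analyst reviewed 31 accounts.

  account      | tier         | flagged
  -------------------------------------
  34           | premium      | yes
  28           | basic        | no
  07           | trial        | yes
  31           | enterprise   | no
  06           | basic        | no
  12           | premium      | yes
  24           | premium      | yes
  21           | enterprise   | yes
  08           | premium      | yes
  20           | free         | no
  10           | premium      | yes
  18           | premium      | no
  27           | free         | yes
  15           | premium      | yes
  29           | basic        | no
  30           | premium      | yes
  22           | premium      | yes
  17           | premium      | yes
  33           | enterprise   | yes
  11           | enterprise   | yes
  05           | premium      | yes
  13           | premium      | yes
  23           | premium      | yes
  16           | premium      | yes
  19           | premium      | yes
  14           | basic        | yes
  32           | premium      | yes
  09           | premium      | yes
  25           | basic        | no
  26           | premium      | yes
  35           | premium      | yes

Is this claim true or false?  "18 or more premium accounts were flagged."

True

The determiner here denotes the relation: |A ∩ B| ≥ 18.
|A| = 19, |A ∩ B| = 18, |A ∖ B| = 1.
|A ∩ B| = 18, so the statement is true.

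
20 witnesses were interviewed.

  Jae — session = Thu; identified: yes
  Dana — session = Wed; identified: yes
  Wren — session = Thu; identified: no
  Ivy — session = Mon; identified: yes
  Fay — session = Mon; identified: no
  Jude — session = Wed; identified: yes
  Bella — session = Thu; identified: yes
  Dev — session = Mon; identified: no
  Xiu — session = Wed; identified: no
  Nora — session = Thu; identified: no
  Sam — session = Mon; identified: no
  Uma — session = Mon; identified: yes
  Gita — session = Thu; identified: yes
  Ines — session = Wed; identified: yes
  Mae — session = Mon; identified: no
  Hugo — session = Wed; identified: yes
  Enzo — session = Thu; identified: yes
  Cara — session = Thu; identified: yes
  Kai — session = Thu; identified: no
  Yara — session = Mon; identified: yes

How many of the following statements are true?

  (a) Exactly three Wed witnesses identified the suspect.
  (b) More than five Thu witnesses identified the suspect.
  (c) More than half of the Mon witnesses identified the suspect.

0

(a) Wed: |A| = 5, |A ∩ B| = 4; needs |A ∩ B| = 3 — false.
(b) Thu: |A| = 8, |A ∩ B| = 5; needs |A ∩ B| > 5 — false.
(c) Mon: |A| = 7, |A ∩ B| = 3; needs |A ∩ B| > |A ∖ B| — false.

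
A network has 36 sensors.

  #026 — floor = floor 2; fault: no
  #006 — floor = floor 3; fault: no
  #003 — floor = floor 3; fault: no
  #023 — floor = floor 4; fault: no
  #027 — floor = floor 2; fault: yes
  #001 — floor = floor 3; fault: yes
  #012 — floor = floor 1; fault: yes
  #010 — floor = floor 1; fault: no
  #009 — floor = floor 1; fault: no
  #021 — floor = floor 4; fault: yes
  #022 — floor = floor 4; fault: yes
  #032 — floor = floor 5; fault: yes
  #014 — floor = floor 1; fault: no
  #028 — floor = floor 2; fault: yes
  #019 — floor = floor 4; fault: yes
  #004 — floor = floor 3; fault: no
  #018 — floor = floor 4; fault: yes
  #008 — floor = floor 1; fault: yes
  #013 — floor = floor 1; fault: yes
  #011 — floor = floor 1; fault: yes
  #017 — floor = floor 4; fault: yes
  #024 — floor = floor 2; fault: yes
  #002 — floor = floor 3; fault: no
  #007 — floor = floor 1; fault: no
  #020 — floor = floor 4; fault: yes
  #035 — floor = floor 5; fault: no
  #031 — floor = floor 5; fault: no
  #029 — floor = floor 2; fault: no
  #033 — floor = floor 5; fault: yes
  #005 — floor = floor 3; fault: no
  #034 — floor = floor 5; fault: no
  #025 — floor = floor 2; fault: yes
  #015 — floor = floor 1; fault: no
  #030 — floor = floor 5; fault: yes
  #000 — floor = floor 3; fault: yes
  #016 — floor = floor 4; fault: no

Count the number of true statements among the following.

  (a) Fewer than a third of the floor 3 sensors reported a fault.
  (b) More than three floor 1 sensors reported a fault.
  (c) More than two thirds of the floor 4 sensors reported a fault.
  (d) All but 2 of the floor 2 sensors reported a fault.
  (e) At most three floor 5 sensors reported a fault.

(a) floor 3: |A| = 7, |A ∩ B| = 2; needs |A ∩ B| / |A| < 1/3 — true.
(b) floor 1: |A| = 9, |A ∩ B| = 4; needs |A ∩ B| > 3 — true.
(c) floor 4: |A| = 8, |A ∩ B| = 6; needs |A ∩ B| / |A| > 2/3 — true.
(d) floor 2: |A| = 6, |A ∩ B| = 4; needs |A ∖ B| = 2 — true.
(e) floor 5: |A| = 6, |A ∩ B| = 3; needs |A ∩ B| ≤ 3 — true.

5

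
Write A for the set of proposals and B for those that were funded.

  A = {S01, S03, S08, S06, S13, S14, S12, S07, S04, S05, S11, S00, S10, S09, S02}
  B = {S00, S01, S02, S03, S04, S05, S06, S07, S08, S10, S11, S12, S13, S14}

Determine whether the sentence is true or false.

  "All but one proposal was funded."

Truth condition: |A ∖ B| = 1.
|A| = 15, |A ∩ B| = 14, |A ∖ B| = 1.
|A ∖ B| = 1, so the statement is true.

True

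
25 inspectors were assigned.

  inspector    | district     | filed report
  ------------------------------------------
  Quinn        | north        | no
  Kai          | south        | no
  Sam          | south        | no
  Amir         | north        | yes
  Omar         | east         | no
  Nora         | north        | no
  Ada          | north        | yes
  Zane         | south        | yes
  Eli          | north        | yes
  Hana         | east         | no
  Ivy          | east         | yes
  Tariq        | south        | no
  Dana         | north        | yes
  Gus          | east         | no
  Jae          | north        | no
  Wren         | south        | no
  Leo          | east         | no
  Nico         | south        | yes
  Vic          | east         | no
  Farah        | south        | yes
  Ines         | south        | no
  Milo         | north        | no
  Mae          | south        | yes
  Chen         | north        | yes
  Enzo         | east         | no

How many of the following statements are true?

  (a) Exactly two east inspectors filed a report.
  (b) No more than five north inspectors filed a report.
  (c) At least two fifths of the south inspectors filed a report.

(a) east: |A| = 7, |A ∩ B| = 1; needs |A ∩ B| = 2 — false.
(b) north: |A| = 9, |A ∩ B| = 5; needs |A ∩ B| ≤ 5 — true.
(c) south: |A| = 9, |A ∩ B| = 4; needs |A ∩ B| / |A| ≥ 2/5 — true.

2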